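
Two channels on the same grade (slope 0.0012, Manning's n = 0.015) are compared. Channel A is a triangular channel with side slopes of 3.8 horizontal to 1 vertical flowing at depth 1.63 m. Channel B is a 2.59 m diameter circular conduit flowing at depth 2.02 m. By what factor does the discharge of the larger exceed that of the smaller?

Channel A: For a triangular section with side slope z = 3.8: A = zy² = 3.8×1.63² = 10.1 m²; P = 2y√(1+z²) = 2×1.63×3.929 = 12.81 m. Hydraulic radius R = A/P = 10.1/12.81 = 0.7882 m. Q_A = (1/0.015)·10.1·0.7882^(2/3)·√0.0012 = 19.89 m³/s.
Channel B: For a circular section of diameter D = 2.59 m at depth y = 2.02 m, the central angle is θ = 2 arccos(1 − 2y/D) = 4.33 rad. Then A = (D²/8)(θ − sin θ) = 4.409 m² and P = Dθ/2 = 5.607 m. Hydraulic radius R = A/P = 4.409/5.607 = 0.7862 m. Q_B = (1/0.015)·4.409·0.7862^(2/3)·√0.0012 = 8.673 m³/s.
The larger discharge is 19.89 m³/s and the smaller is 8.673 m³/s; the ratio is 2.29.

2.29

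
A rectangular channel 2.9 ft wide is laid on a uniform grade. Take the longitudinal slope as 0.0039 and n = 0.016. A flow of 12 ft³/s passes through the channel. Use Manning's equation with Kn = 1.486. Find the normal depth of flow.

Manning's equation rearranged: A R^(2/3) = nQ / (1.486·√S) = 0.016 × 12 / (1.486 × √0.0039) = 2.069.
Trying y = 0.835 ft: A R^(2/3) = 1.586 — short.
Trying y = 1.18 ft: A R^(2/3) = 2.569 — over.
Trying y = 1.01 ft: A R^(2/3) = 2.073 — ≈ 2.069.

y_n = 1.01 ft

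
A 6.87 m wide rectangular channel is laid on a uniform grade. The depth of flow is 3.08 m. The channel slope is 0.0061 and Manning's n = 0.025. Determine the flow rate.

Q = 91.3 m³/s

Flow area A = b·y = 6.87 × 3.08 = 21.16 m². Wetted perimeter P = b + 2y = 6.87 + 2×3.08 = 13.03 m.
Hydraulic radius R = A/P = 21.16/13.03 = 1.624 m.
Manning's equation: Q = (1/n) A R^(2/3) S^(1/2) = (1/0.025) × 21.16 × 1.624^(2/3) × 0.0061^(1/2) = 91.3 m³/s.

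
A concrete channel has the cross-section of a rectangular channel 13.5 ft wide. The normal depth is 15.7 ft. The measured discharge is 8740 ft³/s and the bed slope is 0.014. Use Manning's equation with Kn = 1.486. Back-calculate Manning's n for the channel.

n = 0.012

Flow area A = b·y = 13.5 × 15.7 = 211.9 ft². Wetted perimeter P = b + 2y = 13.5 + 2×15.7 = 44.9 ft.
Hydraulic radius R = A/P = 211.9/44.9 = 4.72 ft.
Rearranging Manning's equation: n = (1.486/Q) A R^(2/3) S^(1/2) = (1.486/8740) × 211.9 × 4.72^(2/3) × √0.014 = 0.012.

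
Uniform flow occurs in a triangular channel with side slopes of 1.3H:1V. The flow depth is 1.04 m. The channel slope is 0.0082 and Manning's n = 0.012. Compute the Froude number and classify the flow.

supercritical

For a triangular section with side slope z = 1.3: A = zy² = 1.3×1.04² = 1.406 m²; P = 2y√(1+z²) = 2×1.04×1.64 = 3.411 m.
Hydraulic radius R = A/P = 1.406/3.411 = 0.4122 m.
V = (1/n) R^(2/3) √S = (1/0.012) × 0.4122^(2/3) × √0.0082 = 4.179 m/s. Hydraulic depth D_h = A/T = 1.406/2.704 = 0.52 m.
Froude number Fr = V/√(g·D_h) = 4.179/√(9.81×0.52) = 1.85, which is greater than 1, so the flow is supercritical.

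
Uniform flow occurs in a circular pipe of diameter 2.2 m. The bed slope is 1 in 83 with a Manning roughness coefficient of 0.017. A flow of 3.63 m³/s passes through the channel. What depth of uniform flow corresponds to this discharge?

Manning's equation rearranged: A R^(2/3) = nQ / (1·√S) = 0.017 × 3.63 / (√0.01205) = 0.5622.
At y = 0.785 m: A R^(2/3) = 0.6958 — too large.
At y = 0.589 m: A R^(2/3) = 0.4002 — too small.
At y = 0.702 m: A R^(2/3) = 0.5628 — ≈ 0.5622.

y_n = 0.702 m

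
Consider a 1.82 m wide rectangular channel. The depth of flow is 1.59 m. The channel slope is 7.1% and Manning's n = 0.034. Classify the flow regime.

Flow area A = b·y = 1.82 × 1.59 = 2.894 m². Wetted perimeter P = b + 2y = 1.82 + 2×1.59 = 5 m.
Hydraulic radius R = A/P = 2.894/5 = 0.5788 m.
V = (1/n) R^(2/3) √S = (1/0.034) × 0.5788^(2/3) × √0.071 = 5.443 m/s. Hydraulic depth D_h = A/T = 2.894/1.82 = 1.59 m.
Froude number Fr = V/√(g·D_h) = 5.443/√(9.81×1.59) = 1.38, which is greater than 1, so the flow is supercritical.

supercritical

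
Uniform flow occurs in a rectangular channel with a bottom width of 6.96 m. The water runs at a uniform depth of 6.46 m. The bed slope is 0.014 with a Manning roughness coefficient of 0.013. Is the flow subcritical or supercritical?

supercritical

Flow area A = b·y = 6.96 × 6.46 = 44.96 m². Wetted perimeter P = b + 2y = 6.96 + 2×6.46 = 19.88 m.
Hydraulic radius R = A/P = 44.96/19.88 = 2.262 m.
V = (1/n) R^(2/3) √S = (1/0.013) × 2.262^(2/3) × √0.014 = 15.68 m/s. Hydraulic depth D_h = A/T = 44.96/6.96 = 6.46 m.
Froude number Fr = V/√(g·D_h) = 15.68/√(9.81×6.46) = 1.97, which is greater than 1, so the flow is supercritical.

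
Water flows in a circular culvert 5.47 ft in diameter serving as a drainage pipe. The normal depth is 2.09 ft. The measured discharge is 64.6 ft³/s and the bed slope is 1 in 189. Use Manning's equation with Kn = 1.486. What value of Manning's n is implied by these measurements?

n = 0.015

For a circular section of diameter D = 5.47 ft at depth y = 2.09 ft, the central angle is θ = 2 arccos(1 − 2y/D) = 2.665 rad. Then A = (D²/8)(θ − sin θ) = 8.255 ft² and P = Dθ/2 = 7.29 ft.
Hydraulic radius R = A/P = 8.255/7.29 = 1.132 ft.
Rearranging Manning's equation: n = (1.486/Q) A R^(2/3) S^(1/2) = (1.486/64.6) × 8.255 × 1.132^(2/3) × √0.005291 = 0.015.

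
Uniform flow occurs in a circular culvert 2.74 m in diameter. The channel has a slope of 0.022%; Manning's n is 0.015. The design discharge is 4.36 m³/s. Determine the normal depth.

Manning's equation rearranged: A R^(2/3) = nQ / (1·√S) = 0.015 × 4.36 / (√0.00022) = 4.409.
Trying y = 1.66 m: A R^(2/3) = 3.124 — too small.
Trying y = 2.51 m: A R^(2/3) = 4.913 — too large.
Trying y = 2.16 m: A R^(2/3) = 4.413 — ≈ 4.409.

y_n = 2.16 m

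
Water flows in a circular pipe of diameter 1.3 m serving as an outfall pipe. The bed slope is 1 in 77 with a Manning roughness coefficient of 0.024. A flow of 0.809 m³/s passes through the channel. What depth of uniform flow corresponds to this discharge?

y_n = 0.463 m

Manning's equation rearranged: A R^(2/3) = nQ / (1·√S) = 0.024 × 0.809 / (√0.01299) = 0.1704.
At y = 0.554 m: A R^(2/3) = 0.2372 — high.
At y = 0.403 m: A R^(2/3) = 0.1309 — low.
At y = 0.463 m: A R^(2/3) = 0.1705 — matches.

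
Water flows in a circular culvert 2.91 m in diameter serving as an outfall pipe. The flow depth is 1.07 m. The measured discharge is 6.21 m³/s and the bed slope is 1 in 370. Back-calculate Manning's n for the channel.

For a circular section of diameter D = 2.91 m at depth y = 1.07 m, the central angle is θ = 2 arccos(1 − 2y/D) = 2.606 rad. Then A = (D²/8)(θ − sin θ) = 2.218 m² and P = Dθ/2 = 3.792 m.
Hydraulic radius R = A/P = 2.218/3.792 = 0.585 m.
Rearranging Manning's equation: n = (1/Q) A R^(2/3) S^(1/2) = (1/6.21) × 2.218 × 0.585^(2/3) × √0.002703 = 0.013.

n = 0.013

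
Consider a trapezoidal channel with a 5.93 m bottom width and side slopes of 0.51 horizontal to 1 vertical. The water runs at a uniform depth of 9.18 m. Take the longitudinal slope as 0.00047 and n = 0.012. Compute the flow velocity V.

V = 4.3 m/s

With bottom width b = 5.93 m and side slope z = 0.51: A = (b + zy)y = (5.93 + 0.51×9.18)×9.18 = 97.42 m²; P = b + 2y√(1+z²) = 5.93 + 2×9.18×1.123 = 26.54 m.
Hydraulic radius R = A/P = 97.42/26.54 = 3.671 m.
From Manning's equation, V = (1/n) R^(2/3) S^(1/2) = (1/0.012) × 3.671^(2/3) × 0.00047^(1/2) = 4.3 m/s.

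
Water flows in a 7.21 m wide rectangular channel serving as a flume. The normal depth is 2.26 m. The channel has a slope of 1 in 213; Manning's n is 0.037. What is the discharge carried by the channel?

Flow area A = b·y = 7.21 × 2.26 = 16.29 m². Wetted perimeter P = b + 2y = 7.21 + 2×2.26 = 11.73 m.
Hydraulic radius R = A/P = 16.29/11.73 = 1.389 m.
Manning's equation: Q = (1/n) A R^(2/3) S^(1/2) = (1/0.037) × 16.29 × 1.389^(2/3) × 0.004695^(1/2) = 37.6 m³/s.

Q = 37.6 m³/s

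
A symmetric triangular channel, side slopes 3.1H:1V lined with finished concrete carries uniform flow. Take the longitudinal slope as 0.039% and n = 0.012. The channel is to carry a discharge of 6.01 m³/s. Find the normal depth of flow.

y_n = 1.28 m

Manning's equation rearranged: A R^(2/3) = nQ / (1·√S) = 0.012 × 6.01 / (√0.00039) = 3.652.
At y = 1.5 m: A R^(2/3) = 5.571 — over.
At y = 1.28 m: A R^(2/3) = 3.65 — ≈ 3.652.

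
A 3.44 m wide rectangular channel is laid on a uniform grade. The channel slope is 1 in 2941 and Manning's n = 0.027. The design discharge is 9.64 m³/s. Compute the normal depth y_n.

Manning's equation rearranged: A R^(2/3) = nQ / (1·√S) = 0.027 × 9.64 / (√0.00034) = 14.12.
Try y = 2.94 m: A R^(2/3) = 10.68 — too small.
Try y = 4.14 m: A R^(2/3) = 16.22 — too large.
Try y = 3.69 m: A R^(2/3) = 14.12 — ≈ 14.12.

y_n = 3.69 m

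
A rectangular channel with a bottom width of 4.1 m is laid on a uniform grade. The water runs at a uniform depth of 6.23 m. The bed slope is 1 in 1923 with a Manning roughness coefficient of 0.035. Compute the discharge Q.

Flow area A = b·y = 4.1 × 6.23 = 25.54 m². Wetted perimeter P = b + 2y = 4.1 + 2×6.23 = 16.56 m.
Hydraulic radius R = A/P = 25.54/16.56 = 1.542 m.
Manning's equation: Q = (1/n) A R^(2/3) S^(1/2) = (1/0.035) × 25.54 × 1.542^(2/3) × 0.00052^(1/2) = 22.2 m³/s.

Q = 22.2 m³/s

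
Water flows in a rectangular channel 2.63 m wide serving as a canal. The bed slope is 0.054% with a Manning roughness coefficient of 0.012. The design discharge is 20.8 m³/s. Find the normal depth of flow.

y_n = 4.1 m

Manning's equation rearranged: A R^(2/3) = nQ / (1·√S) = 0.012 × 20.8 / (√0.00054) = 10.74.
At y = 3.47 m: A R^(2/3) = 8.842 — short.
At y = 4.1 m: A R^(2/3) = 10.75 — matches.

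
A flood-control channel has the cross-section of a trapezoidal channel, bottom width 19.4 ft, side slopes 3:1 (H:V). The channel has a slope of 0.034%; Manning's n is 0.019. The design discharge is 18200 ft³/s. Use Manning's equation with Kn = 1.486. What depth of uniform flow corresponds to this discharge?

y_n = 24.5 ft

Manning's equation rearranged: A R^(2/3) = nQ / (1.486·√S) = 0.019 × 18200 / (1.486 × √0.00034) = 12620.
Try y = 18.8 ft: A R^(2/3) = 6748 — short.
Try y = 29.6 ft: A R^(2/3) = 19910 — over.
Try y = 24.5 ft: A R^(2/3) = 12620 — ≈ 12620.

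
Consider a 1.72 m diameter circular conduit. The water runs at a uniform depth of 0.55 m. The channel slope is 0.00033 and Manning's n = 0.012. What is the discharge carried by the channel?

Q = 0.444 m³/s

For a circular section of diameter D = 1.72 m at depth y = 0.55 m, the central angle is θ = 2 arccos(1 − 2y/D) = 2.404 rad. Then A = (D²/8)(θ − sin θ) = 0.6403 m² and P = Dθ/2 = 2.067 m.
Hydraulic radius R = A/P = 0.6403/2.067 = 0.3097 m.
Manning's equation: Q = (1/n) A R^(2/3) S^(1/2) = (1/0.012) × 0.6403 × 0.3097^(2/3) × 0.00033^(1/2) = 0.444 m³/s.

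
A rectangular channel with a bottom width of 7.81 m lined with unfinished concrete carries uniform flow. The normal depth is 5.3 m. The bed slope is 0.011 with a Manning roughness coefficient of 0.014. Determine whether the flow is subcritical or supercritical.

Flow area A = b·y = 7.81 × 5.3 = 41.39 m². Wetted perimeter P = b + 2y = 7.81 + 2×5.3 = 18.41 m.
Hydraulic radius R = A/P = 41.39/18.41 = 2.248 m.
V = (1/n) R^(2/3) √S = (1/0.014) × 2.248^(2/3) × √0.011 = 12.86 m/s. Hydraulic depth D_h = A/T = 41.39/7.81 = 5.3 m.
Froude number Fr = V/√(g·D_h) = 12.86/√(9.81×5.3) = 1.78, which is greater than 1, so the flow is supercritical.

supercritical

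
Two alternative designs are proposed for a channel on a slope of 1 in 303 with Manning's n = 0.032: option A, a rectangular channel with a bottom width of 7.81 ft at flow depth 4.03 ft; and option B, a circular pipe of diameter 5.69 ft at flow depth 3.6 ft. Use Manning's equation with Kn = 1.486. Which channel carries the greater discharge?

Channel A: Flow area A = b·y = 7.81 × 4.03 = 31.47 ft². Wetted perimeter P = b + 2y = 7.81 + 2×4.03 = 15.87 ft. Hydraulic radius R = A/P = 31.47/15.87 = 1.983 ft. Q_A = (1.486/0.032)·31.47·1.983^(2/3)·√0.0033 = 132.5 ft³/s.
Channel B: For a circular section of diameter D = 5.69 ft at depth y = 3.6 ft, the central angle is θ = 2 arccos(1 − 2y/D) = 3.679 rad. Then A = (D²/8)(θ − sin θ) = 16.96 ft² and P = Dθ/2 = 10.47 ft. Hydraulic radius R = A/P = 16.96/10.47 = 1.62 ft. Q_B = (1.486/0.032)·16.96·1.62^(2/3)·√0.0033 = 62.42 ft³/s.
Q_A = 132.5 ft³/s vs Q_B = 62.42 ft³/s, so channel A carries more.

channel A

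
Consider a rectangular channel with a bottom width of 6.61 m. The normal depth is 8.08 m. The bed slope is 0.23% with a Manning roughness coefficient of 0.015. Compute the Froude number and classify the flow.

subcritical

Flow area A = b·y = 6.61 × 8.08 = 53.41 m². Wetted perimeter P = b + 2y = 6.61 + 2×8.08 = 22.77 m.
Hydraulic radius R = A/P = 53.41/22.77 = 2.346 m.
V = (1/n) R^(2/3) √S = (1/0.015) × 2.346^(2/3) × √0.0023 = 5.644 m/s. Hydraulic depth D_h = A/T = 53.41/6.61 = 8.08 m.
Froude number Fr = V/√(g·D_h) = 5.644/√(9.81×8.08) = 0.634, which is less than 1, so the flow is subcritical.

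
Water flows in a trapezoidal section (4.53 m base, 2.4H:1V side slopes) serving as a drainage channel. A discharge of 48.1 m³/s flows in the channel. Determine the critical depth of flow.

y_c = 1.68 m

At critical depth, Q² T / (g A³) = 1, i.e. A³/T = Q²/g = 48.1²/9.81 = 235.8.
At y = 1.38 m: A³/T = 113.6 — short.
At y = 1.92 m: A³/T = 392.9 — over.
At y = 1.68 m: A³/T = 236.3 — close enough.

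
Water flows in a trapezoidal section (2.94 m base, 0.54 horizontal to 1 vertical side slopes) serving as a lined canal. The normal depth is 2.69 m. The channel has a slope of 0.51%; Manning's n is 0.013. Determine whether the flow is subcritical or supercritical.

supercritical

With bottom width b = 2.94 m and side slope z = 0.54: A = (b + zy)y = (2.94 + 0.54×2.69)×2.69 = 11.82 m²; P = b + 2y√(1+z²) = 2.94 + 2×2.69×1.136 = 9.054 m.
Hydraulic radius R = A/P = 11.82/9.054 = 1.305 m.
V = (1/n) R^(2/3) √S = (1/0.013) × 1.305^(2/3) × √0.0051 = 6.56 m/s. Hydraulic depth D_h = A/T = 11.82/5.845 = 2.022 m.
Froude number Fr = V/√(g·D_h) = 6.56/√(9.81×2.022) = 1.47, which is greater than 1, so the flow is supercritical.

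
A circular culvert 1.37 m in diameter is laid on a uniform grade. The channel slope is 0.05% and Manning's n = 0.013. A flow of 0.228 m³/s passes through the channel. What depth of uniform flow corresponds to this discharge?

y_n = 0.398 m

Manning's equation rearranged: A R^(2/3) = nQ / (1·√S) = 0.013 × 0.228 / (√0.0005) = 0.1326.
Trying y = 0.28 m: A R^(2/3) = 0.06602 — low.
Trying y = 0.444 m: A R^(2/3) = 0.164 — high.
Trying y = 0.398 m: A R^(2/3) = 0.1328 — matches.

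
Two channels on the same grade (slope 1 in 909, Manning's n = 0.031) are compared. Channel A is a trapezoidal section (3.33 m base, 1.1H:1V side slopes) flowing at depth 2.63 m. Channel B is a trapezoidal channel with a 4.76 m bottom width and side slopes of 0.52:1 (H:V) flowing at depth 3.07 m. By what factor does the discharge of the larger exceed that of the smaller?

1.3

Channel A: With bottom width b = 3.33 m and side slope z = 1.1: A = (b + zy)y = (3.33 + 1.1×2.63)×2.63 = 16.37 m²; P = b + 2y√(1+z²) = 3.33 + 2×2.63×1.487 = 11.15 m. Hydraulic radius R = A/P = 16.37/11.15 = 1.468 m. Q_A = (1/0.031)·16.37·1.468^(2/3)·√0.0011 = 22.62 m³/s.
Channel B: With bottom width b = 4.76 m and side slope z = 0.52: A = (b + zy)y = (4.76 + 0.52×3.07)×3.07 = 19.51 m²; P = b + 2y√(1+z²) = 4.76 + 2×3.07×1.127 = 11.68 m. Hydraulic radius R = A/P = 19.51/11.68 = 1.671 m. Q_B = (1/0.031)·19.51·1.671^(2/3)·√0.0011 = 29.4 m³/s.
The larger discharge is 29.4 m³/s and the smaller is 22.62 m³/s; the ratio is 1.3.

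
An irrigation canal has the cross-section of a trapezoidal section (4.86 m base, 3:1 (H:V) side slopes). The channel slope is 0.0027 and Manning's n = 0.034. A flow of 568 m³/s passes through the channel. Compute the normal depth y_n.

Manning's equation rearranged: A R^(2/3) = nQ / (1·√S) = 0.034 × 568 / (√0.0027) = 371.7.
At y = 5.42 m: A R^(2/3) = 234.1 — low.
At y = 7.35 m: A R^(2/3) = 486 — high.
At y = 6.58 m: A R^(2/3) = 371.9 — ≈ 371.7.

y_n = 6.58 m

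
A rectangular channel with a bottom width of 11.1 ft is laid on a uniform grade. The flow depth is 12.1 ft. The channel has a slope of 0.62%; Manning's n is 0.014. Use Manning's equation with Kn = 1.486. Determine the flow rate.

Q = 2740 ft³/s

Flow area A = b·y = 11.1 × 12.1 = 134.3 ft². Wetted perimeter P = b + 2y = 11.1 + 2×12.1 = 35.3 ft.
Hydraulic radius R = A/P = 134.3/35.3 = 3.805 ft.
Manning's equation: Q = (1.486/n) A R^(2/3) S^(1/2) = (1.486/0.014) × 134.3 × 3.805^(2/3) × 0.0062^(1/2) = 2740 ft³/s.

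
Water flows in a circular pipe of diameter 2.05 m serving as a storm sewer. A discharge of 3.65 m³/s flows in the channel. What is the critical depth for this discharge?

y_c = 0.904 m

At critical depth, Q² T / (g A³) = 1, i.e. A³/T = Q²/g = 3.65²/9.81 = 1.358.
Trying y = 0.623 m: A³/T = 0.3232 — too small.
Trying y = 1.12 m: A³/T = 3.076 — too large.
Trying y = 0.904 m: A³/T = 1.356 — ≈ 1.358.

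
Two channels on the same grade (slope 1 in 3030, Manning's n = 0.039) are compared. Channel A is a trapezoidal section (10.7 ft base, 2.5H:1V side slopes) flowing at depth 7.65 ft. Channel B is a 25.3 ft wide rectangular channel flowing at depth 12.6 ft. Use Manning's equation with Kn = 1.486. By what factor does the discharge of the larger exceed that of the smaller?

1.78

Channel A: With bottom width b = 10.7 ft and side slope z = 2.5: A = (b + zy)y = (10.7 + 2.5×7.65)×7.65 = 228.2 ft²; P = b + 2y√(1+z²) = 10.7 + 2×7.65×2.693 = 51.9 ft. Hydraulic radius R = A/P = 228.2/51.9 = 4.396 ft. Q_A = (1.486/0.039)·228.2·4.396^(2/3)·√0.00033 = 423.8 ft³/s.
Channel B: Flow area A = b·y = 25.3 × 12.6 = 318.8 ft². Wetted perimeter P = b + 2y = 25.3 + 2×12.6 = 50.5 ft. Hydraulic radius R = A/P = 318.8/50.5 = 6.312 ft. Q_B = (1.486/0.039)·318.8·6.312^(2/3)·√0.00033 = 753.7 ft³/s.
The larger discharge is 753.7 ft³/s and the smaller is 423.8 ft³/s; the ratio is 1.78.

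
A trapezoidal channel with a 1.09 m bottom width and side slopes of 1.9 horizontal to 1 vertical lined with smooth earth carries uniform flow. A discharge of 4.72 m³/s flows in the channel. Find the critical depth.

y_c = 0.806 m

At critical depth, Q² T / (g A³) = 1, i.e. A³/T = Q²/g = 4.72²/9.81 = 2.271.
At y = 0.889 m: A³/T = 3.375 — high.
At y = 0.806 m: A³/T = 2.271 — matches.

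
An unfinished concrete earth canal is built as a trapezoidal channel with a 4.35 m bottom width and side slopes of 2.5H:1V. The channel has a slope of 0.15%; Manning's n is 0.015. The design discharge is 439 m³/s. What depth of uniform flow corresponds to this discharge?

Manning's equation rearranged: A R^(2/3) = nQ / (1·√S) = 0.015 × 439 / (√0.0015) = 170.
Trying y = 6.43 m: A R^(2/3) = 295.2 — too large.
Trying y = 4.04 m: A R^(2/3) = 99.83 — too small.
Trying y = 5.09 m: A R^(2/3) = 170 — close enough.

y_n = 5.09 m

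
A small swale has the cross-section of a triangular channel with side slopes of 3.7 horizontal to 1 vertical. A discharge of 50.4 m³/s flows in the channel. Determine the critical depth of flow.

At critical depth, Q² T / (g A³) = 1, i.e. A³/T = Q²/g = 50.4²/9.81 = 258.9.
Trying y = 1.57 m: A³/T = 65.29 — too small.
Trying y = 2.5 m: A³/T = 668.5 — too large.
Trying y = 2.07 m: A³/T = 260.2 — matches.

y_c = 2.07 m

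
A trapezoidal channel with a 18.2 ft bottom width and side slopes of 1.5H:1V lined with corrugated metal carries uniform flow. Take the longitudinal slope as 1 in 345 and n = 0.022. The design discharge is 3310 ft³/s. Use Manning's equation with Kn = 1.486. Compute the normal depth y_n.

y_n = 9.04 ft

Manning's equation rearranged: A R^(2/3) = nQ / (1.486·√S) = 0.022 × 3310 / (1.486 × √0.002899) = 910.2.
At y = 10.2 ft: A R^(2/3) = 1155 — high.
At y = 6.32 ft: A R^(2/3) = 460.3 — low.
At y = 9.04 ft: A R^(2/3) = 911 — matches.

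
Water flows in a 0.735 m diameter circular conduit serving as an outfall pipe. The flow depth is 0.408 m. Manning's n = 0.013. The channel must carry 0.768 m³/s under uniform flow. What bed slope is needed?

S = 0.015

For a circular section of diameter D = 0.735 m at depth y = 0.408 m, the central angle is θ = 2 arccos(1 − 2y/D) = 3.362 rad. Then A = (D²/8)(θ − sin θ) = 0.2419 m² and P = Dθ/2 = 1.236 m.
Hydraulic radius R = A/P = 0.2419/1.236 = 0.1957 m.
From Manning's equation, S = [nQ / (1 A R^(2/3))]² = [0.013 × 0.768 / (1 × 0.2419 × 0.1957^(2/3))]² = 0.015.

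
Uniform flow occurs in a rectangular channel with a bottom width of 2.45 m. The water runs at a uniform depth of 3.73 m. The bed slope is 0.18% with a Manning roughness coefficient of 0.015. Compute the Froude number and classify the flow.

subcritical

Flow area A = b·y = 2.45 × 3.73 = 9.139 m². Wetted perimeter P = b + 2y = 2.45 + 2×3.73 = 9.91 m.
Hydraulic radius R = A/P = 9.139/9.91 = 0.9221 m.
V = (1/n) R^(2/3) √S = (1/0.015) × 0.9221^(2/3) × √0.0018 = 2.68 m/s. Hydraulic depth D_h = A/T = 9.139/2.45 = 3.73 m.
Froude number Fr = V/√(g·D_h) = 2.68/√(9.81×3.73) = 0.443, which is less than 1, so the flow is subcritical.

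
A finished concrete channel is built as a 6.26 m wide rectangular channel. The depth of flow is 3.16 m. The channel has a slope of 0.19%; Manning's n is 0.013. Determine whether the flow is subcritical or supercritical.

Flow area A = b·y = 6.26 × 3.16 = 19.78 m². Wetted perimeter P = b + 2y = 6.26 + 2×3.16 = 12.58 m.
Hydraulic radius R = A/P = 19.78/12.58 = 1.572 m.
V = (1/n) R^(2/3) √S = (1/0.013) × 1.572^(2/3) × √0.0019 = 4.534 m/s. Hydraulic depth D_h = A/T = 19.78/6.26 = 3.16 m.
Froude number Fr = V/√(g·D_h) = 4.534/√(9.81×3.16) = 0.814, which is less than 1, so the flow is subcritical.

subcritical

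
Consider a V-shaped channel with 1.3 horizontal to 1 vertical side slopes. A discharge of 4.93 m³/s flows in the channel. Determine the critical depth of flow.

At critical depth, Q² T / (g A³) = 1, i.e. A³/T = Q²/g = 4.93²/9.81 = 2.478.
Trying y = 1.45 m: A³/T = 5.416 — over.
Trying y = 1.11 m: A³/T = 1.424 — short.
Trying y = 1.24 m: A³/T = 2.477 — ≈ 2.478.

y_c = 1.24 m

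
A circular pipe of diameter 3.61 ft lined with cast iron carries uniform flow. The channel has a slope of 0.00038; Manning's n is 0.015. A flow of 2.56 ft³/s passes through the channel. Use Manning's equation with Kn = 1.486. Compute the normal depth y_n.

y_n = 0.908 ft

Manning's equation rearranged: A R^(2/3) = nQ / (1.486·√S) = 0.015 × 2.56 / (1.486 × √0.00038) = 1.326.
At y = 1.14 ft: A R^(2/3) = 2.067 — over.
At y = 0.743 ft: A R^(2/3) = 0.8871 — short.
At y = 0.908 ft: A R^(2/3) = 1.325 — close enough.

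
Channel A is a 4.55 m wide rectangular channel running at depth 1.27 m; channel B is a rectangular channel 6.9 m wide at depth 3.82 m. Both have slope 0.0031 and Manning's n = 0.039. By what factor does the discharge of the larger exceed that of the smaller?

7.77

Channel A: Flow area A = b·y = 4.55 × 1.27 = 5.779 m². Wetted perimeter P = b + 2y = 4.55 + 2×1.27 = 7.09 m. Hydraulic radius R = A/P = 5.779/7.09 = 0.815 m. Q_A = (1/0.039)·5.779·0.815^(2/3)·√0.0031 = 7.198 m³/s.
Channel B: Flow area A = b·y = 6.9 × 3.82 = 26.36 m². Wetted perimeter P = b + 2y = 6.9 + 2×3.82 = 14.54 m. Hydraulic radius R = A/P = 26.36/14.54 = 1.813 m. Q_B = (1/0.039)·26.36·1.813^(2/3)·√0.0031 = 55.94 m³/s.
The larger discharge is 55.94 m³/s and the smaller is 7.198 m³/s; the ratio is 7.77.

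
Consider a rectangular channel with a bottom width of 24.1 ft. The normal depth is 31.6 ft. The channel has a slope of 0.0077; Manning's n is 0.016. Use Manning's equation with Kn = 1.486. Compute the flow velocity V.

V = 34.5 ft/s

Flow area A = b·y = 24.1 × 31.6 = 761.6 ft². Wetted perimeter P = b + 2y = 24.1 + 2×31.6 = 87.3 ft.
Hydraulic radius R = A/P = 761.6/87.3 = 8.723 ft.
From Manning's equation, V = (1.486/n) R^(2/3) S^(1/2) = (1.486/0.016) × 8.723^(2/3) × 0.0077^(1/2) = 34.5 ft/s.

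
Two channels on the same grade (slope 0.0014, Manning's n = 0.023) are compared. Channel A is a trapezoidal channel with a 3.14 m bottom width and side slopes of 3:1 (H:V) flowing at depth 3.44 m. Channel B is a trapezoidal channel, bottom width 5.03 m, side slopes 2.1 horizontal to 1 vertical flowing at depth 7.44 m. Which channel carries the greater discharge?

channel B

Channel A: With bottom width b = 3.14 m and side slope z = 3: A = (b + zy)y = (3.14 + 3×3.44)×3.44 = 46.3 m²; P = b + 2y√(1+z²) = 3.14 + 2×3.44×3.162 = 24.9 m. Hydraulic radius R = A/P = 46.3/24.9 = 1.86 m. Q_A = (1/0.023)·46.3·1.86^(2/3)·√0.0014 = 113.9 m³/s.
Channel B: With bottom width b = 5.03 m and side slope z = 2.1: A = (b + zy)y = (5.03 + 2.1×7.44)×7.44 = 153.7 m²; P = b + 2y√(1+z²) = 5.03 + 2×7.44×2.326 = 39.64 m. Hydraulic radius R = A/P = 153.7/39.64 = 3.877 m. Q_B = (1/0.023)·153.7·3.877^(2/3)·√0.0014 = 616.9 m³/s.
Q_A = 113.9 m³/s vs Q_B = 616.9 m³/s, so channel B carries more.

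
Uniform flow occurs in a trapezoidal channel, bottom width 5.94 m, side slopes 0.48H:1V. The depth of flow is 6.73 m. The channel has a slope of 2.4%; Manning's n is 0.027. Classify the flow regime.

supercritical

With bottom width b = 5.94 m and side slope z = 0.48: A = (b + zy)y = (5.94 + 0.48×6.73)×6.73 = 61.72 m²; P = b + 2y√(1+z²) = 5.94 + 2×6.73×1.109 = 20.87 m.
Hydraulic radius R = A/P = 61.72/20.87 = 2.957 m.
V = (1/n) R^(2/3) √S = (1/0.027) × 2.957^(2/3) × √0.024 = 11.82 m/s. Hydraulic depth D_h = A/T = 61.72/12.4 = 4.977 m.
Froude number Fr = V/√(g·D_h) = 11.82/√(9.81×4.977) = 1.69, which is greater than 1, so the flow is supercritical.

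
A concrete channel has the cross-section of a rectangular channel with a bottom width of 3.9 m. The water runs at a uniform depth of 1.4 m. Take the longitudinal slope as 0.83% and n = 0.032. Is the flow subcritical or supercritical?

subcritical

Flow area A = b·y = 3.9 × 1.4 = 5.46 m². Wetted perimeter P = b + 2y = 3.9 + 2×1.4 = 6.7 m.
Hydraulic radius R = A/P = 5.46/6.7 = 0.8149 m.
V = (1/n) R^(2/3) √S = (1/0.032) × 0.8149^(2/3) × √0.0083 = 2.484 m/s. Hydraulic depth D_h = A/T = 5.46/3.9 = 1.4 m.
Froude number Fr = V/√(g·D_h) = 2.484/√(9.81×1.4) = 0.67, which is less than 1, so the flow is subcritical.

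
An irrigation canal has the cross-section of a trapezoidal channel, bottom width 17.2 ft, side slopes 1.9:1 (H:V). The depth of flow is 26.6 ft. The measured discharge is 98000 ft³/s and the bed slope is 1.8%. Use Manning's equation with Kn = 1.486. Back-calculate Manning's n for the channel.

With bottom width b = 17.2 ft and side slope z = 1.9: A = (b + zy)y = (17.2 + 1.9×26.6)×26.6 = 1802 ft²; P = b + 2y√(1+z²) = 17.2 + 2×26.6×2.147 = 131.4 ft.
Hydraulic radius R = A/P = 1802/131.4 = 13.71 ft.
Rearranging Manning's equation: n = (1.486/Q) A R^(2/3) S^(1/2) = (1.486/98000) × 1802 × 13.71^(2/3) × √0.018 = 0.021.

n = 0.021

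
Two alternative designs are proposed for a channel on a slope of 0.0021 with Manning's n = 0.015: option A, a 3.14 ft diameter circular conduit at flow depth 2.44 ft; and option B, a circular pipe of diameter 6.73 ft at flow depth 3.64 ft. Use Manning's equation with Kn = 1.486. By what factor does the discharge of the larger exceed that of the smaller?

Channel A: For a circular section of diameter D = 3.14 ft at depth y = 2.44 ft, the central angle is θ = 2 arccos(1 − 2y/D) = 4.316 rad. Then A = (D²/8)(θ − sin θ) = 6.457 ft² and P = Dθ/2 = 6.777 ft. Hydraulic radius R = A/P = 6.457/6.777 = 0.9528 ft. Q_A = (1.486/0.015)·6.457·0.9528^(2/3)·√0.0021 = 28.38 ft³/s.
Channel B: For a circular section of diameter D = 6.73 ft at depth y = 3.64 ft, the central angle is θ = 2 arccos(1 − 2y/D) = 3.305 rad. Then A = (D²/8)(θ − sin θ) = 19.64 ft² and P = Dθ/2 = 11.12 ft. Hydraulic radius R = A/P = 19.64/11.12 = 1.765 ft. Q_B = (1.486/0.015)·19.64·1.765^(2/3)·√0.0021 = 130.2 ft³/s.
The larger discharge is 130.2 ft³/s and the smaller is 28.38 ft³/s; the ratio is 4.59.

4.59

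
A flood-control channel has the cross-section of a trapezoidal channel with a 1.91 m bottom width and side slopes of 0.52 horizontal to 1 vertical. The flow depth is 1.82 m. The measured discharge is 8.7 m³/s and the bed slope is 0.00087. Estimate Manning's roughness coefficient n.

n = 0.016

With bottom width b = 1.91 m and side slope z = 0.52: A = (b + zy)y = (1.91 + 0.52×1.82)×1.82 = 5.199 m²; P = b + 2y√(1+z²) = 1.91 + 2×1.82×1.127 = 6.013 m.
Hydraulic radius R = A/P = 5.199/6.013 = 0.8646 m.
Rearranging Manning's equation: n = (1/Q) A R^(2/3) S^(1/2) = (1/8.7) × 5.199 × 0.8646^(2/3) × √0.00087 = 0.016.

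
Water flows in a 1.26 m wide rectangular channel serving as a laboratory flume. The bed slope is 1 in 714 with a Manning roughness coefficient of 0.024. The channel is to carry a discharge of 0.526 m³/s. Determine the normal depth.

Manning's equation rearranged: A R^(2/3) = nQ / (1·√S) = 0.024 × 0.526 / (√0.001401) = 0.3373.
Trying y = 0.464 m: A R^(2/3) = 0.2425 — short.
Trying y = 0.692 m: A R^(2/3) = 0.4162 — over.
Trying y = 0.591 m: A R^(2/3) = 0.3374 — matches.

y_n = 0.591 m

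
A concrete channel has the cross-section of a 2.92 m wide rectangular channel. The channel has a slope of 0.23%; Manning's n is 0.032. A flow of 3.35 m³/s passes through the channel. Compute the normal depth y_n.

y_n = 1.06 m

Manning's equation rearranged: A R^(2/3) = nQ / (1·√S) = 0.032 × 3.35 / (√0.0023) = 2.235.
Trying y = 1.19 m: A R^(2/3) = 2.622 — high.
Trying y = 0.751 m: A R^(2/3) = 1.374 — low.
Trying y = 1.06 m: A R^(2/3) = 2.236 — close enough.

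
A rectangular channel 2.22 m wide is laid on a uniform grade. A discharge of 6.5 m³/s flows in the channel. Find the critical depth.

For a rectangular channel, critical depth y_c = (q²/g)^(1/3) where q = Q/b = 6.5/2.22 = 2.928 m²/s.
So y_c = (2.928²/9.81)^(1/3) = 0.956 m.

y_c = 0.956 m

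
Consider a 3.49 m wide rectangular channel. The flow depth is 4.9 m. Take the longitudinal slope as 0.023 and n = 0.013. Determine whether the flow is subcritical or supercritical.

Flow area A = b·y = 3.49 × 4.9 = 17.1 m². Wetted perimeter P = b + 2y = 3.49 + 2×4.9 = 13.29 m.
Hydraulic radius R = A/P = 17.1/13.29 = 1.287 m.
V = (1/n) R^(2/3) √S = (1/0.013) × 1.287^(2/3) × √0.023 = 13.8 m/s. Hydraulic depth D_h = A/T = 17.1/3.49 = 4.9 m.
Froude number Fr = V/√(g·D_h) = 13.8/√(9.81×4.9) = 1.99, which is greater than 1, so the flow is supercritical.

supercritical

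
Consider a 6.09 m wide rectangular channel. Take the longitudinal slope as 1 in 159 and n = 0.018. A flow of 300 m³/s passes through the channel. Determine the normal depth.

Manning's equation rearranged: A R^(2/3) = nQ / (1·√S) = 0.018 × 300 / (√0.006289) = 68.09.
Trying y = 5.27 m: A R^(2/3) = 49.75 — low.
Trying y = 8.14 m: A R^(2/3) = 84.26 — high.
Trying y = 6.81 m: A R^(2/3) = 68.1 — matches.

y_n = 6.81 m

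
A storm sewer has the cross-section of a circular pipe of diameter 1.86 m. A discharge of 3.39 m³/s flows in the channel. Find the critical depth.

At critical depth, Q² T / (g A³) = 1, i.e. A³/T = Q²/g = 3.39²/9.81 = 1.171.
Trying y = 0.673 m: A³/T = 0.39 — short.
Trying y = 0.983 m: A³/T = 1.666 — over.
Trying y = 0.896 m: A³/T = 1.169 — ≈ 1.171.

y_c = 0.896 m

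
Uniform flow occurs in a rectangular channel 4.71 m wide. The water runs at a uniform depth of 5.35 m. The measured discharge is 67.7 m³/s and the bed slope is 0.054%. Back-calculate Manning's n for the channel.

Flow area A = b·y = 4.71 × 5.35 = 25.2 m². Wetted perimeter P = b + 2y = 4.71 + 2×5.35 = 15.41 m.
Hydraulic radius R = A/P = 25.2/15.41 = 1.635 m.
Rearranging Manning's equation: n = (1/Q) A R^(2/3) S^(1/2) = (1/67.7) × 25.2 × 1.635^(2/3) × √0.00054 = 0.012.

n = 0.012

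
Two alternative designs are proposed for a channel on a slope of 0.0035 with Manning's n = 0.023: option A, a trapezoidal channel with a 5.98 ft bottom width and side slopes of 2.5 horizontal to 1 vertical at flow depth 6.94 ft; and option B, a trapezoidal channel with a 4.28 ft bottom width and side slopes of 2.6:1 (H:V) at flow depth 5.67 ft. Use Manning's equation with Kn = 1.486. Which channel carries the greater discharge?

Channel A: With bottom width b = 5.98 ft and side slope z = 2.5: A = (b + zy)y = (5.98 + 2.5×6.94)×6.94 = 161.9 ft²; P = b + 2y√(1+z²) = 5.98 + 2×6.94×2.693 = 43.35 ft. Hydraulic radius R = A/P = 161.9/43.35 = 3.735 ft. Q_A = (1.486/0.023)·161.9·3.735^(2/3)·√0.0035 = 1490 ft³/s.
Channel B: With bottom width b = 4.28 ft and side slope z = 2.6: A = (b + zy)y = (4.28 + 2.6×5.67)×5.67 = 107.9 ft²; P = b + 2y√(1+z²) = 4.28 + 2×5.67×2.786 = 35.87 ft. Hydraulic radius R = A/P = 107.9/35.87 = 3.007 ft. Q_B = (1.486/0.023)·107.9·3.007^(2/3)·√0.0035 = 858.8 ft³/s.
Q_A = 1490 ft³/s vs Q_B = 858.8 ft³/s, so channel A carries more.

channel A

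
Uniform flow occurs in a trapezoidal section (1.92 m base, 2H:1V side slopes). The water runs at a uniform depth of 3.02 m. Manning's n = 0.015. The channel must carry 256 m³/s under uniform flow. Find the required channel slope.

With bottom width b = 1.92 m and side slope z = 2: A = (b + zy)y = (1.92 + 2×3.02)×3.02 = 24.04 m²; P = b + 2y√(1+z²) = 1.92 + 2×3.02×2.236 = 15.43 m.
Hydraulic radius R = A/P = 24.04/15.43 = 1.558 m.
From Manning's equation, S = [nQ / (1 A R^(2/3))]² = [0.015 × 256 / (1 × 24.04 × 1.558^(2/3))]² = 0.0141.

S = 0.0141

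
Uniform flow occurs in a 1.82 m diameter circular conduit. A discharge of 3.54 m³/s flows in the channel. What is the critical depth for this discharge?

At critical depth, Q² T / (g A³) = 1, i.e. A³/T = Q²/g = 3.54²/9.81 = 1.277.
Trying y = 0.77 m: A³/T = 0.6382 — short.
Trying y = 1.18 m: A³/T = 3.272 — over.
Trying y = 0.923 m: A³/T = 1.277 — ≈ 1.277.

y_c = 0.923 m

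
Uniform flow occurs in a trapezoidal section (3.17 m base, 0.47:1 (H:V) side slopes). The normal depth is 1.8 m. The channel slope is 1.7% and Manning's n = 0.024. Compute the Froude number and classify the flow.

With bottom width b = 3.17 m and side slope z = 0.47: A = (b + zy)y = (3.17 + 0.47×1.8)×1.8 = 7.229 m²; P = b + 2y√(1+z²) = 3.17 + 2×1.8×1.105 = 7.148 m.
Hydraulic radius R = A/P = 7.229/7.148 = 1.011 m.
V = (1/n) R^(2/3) √S = (1/0.024) × 1.011^(2/3) × √0.017 = 5.474 m/s. Hydraulic depth D_h = A/T = 7.229/4.862 = 1.487 m.
Froude number Fr = V/√(g·D_h) = 5.474/√(9.81×1.487) = 1.43, which is greater than 1, so the flow is supercritical.

supercritical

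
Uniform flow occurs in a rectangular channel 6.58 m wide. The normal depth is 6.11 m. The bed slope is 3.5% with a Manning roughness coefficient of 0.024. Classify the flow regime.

Flow area A = b·y = 6.58 × 6.11 = 40.2 m². Wetted perimeter P = b + 2y = 6.58 + 2×6.11 = 18.8 m.
Hydraulic radius R = A/P = 40.2/18.8 = 2.139 m.
V = (1/n) R^(2/3) √S = (1/0.024) × 2.139^(2/3) × √0.035 = 12.94 m/s. Hydraulic depth D_h = A/T = 40.2/6.58 = 6.11 m.
Froude number Fr = V/√(g·D_h) = 12.94/√(9.81×6.11) = 1.67, which is greater than 1, so the flow is supercritical.

supercritical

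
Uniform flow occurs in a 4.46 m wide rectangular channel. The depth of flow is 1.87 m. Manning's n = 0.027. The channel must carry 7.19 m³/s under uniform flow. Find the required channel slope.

S = 0.00053

Flow area A = b·y = 4.46 × 1.87 = 8.34 m². Wetted perimeter P = b + 2y = 4.46 + 2×1.87 = 8.2 m.
Hydraulic radius R = A/P = 8.34/8.2 = 1.017 m.
From Manning's equation, S = [nQ / (1 A R^(2/3))]² = [0.027 × 7.19 / (1 × 8.34 × 1.017^(2/3))]² = 0.00053.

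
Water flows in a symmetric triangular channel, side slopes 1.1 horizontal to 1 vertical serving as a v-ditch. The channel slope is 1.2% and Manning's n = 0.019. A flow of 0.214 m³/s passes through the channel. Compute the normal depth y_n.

y_n = 0.36 m

Manning's equation rearranged: A R^(2/3) = nQ / (1·√S) = 0.019 × 0.214 / (√0.012) = 0.03712.
Try y = 0.403 m: A R^(2/3) = 0.05023 — over.
Try y = 0.36 m: A R^(2/3) = 0.03718 — close enough.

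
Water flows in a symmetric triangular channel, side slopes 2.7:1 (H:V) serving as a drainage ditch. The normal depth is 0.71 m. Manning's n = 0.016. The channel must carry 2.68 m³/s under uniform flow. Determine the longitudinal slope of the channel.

S = 0.0043

For a triangular section with side slope z = 2.7: A = zy² = 2.7×0.71² = 1.361 m²; P = 2y√(1+z²) = 2×0.71×2.879 = 4.089 m.
Hydraulic radius R = A/P = 1.361/4.089 = 0.3329 m.
From Manning's equation, S = [nQ / (1 A R^(2/3))]² = [0.016 × 2.68 / (1 × 1.361 × 0.3329^(2/3))]² = 0.0043.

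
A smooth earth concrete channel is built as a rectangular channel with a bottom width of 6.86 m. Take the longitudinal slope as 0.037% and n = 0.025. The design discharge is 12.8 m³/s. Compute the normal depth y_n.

y_n = 2.05 m

Manning's equation rearranged: A R^(2/3) = nQ / (1·√S) = 0.025 × 12.8 / (√0.00037) = 16.64.
At y = 1.69 m: A R^(2/3) = 12.59 — too small.
At y = 2.35 m: A R^(2/3) = 20.12 — too large.
At y = 2.05 m: A R^(2/3) = 16.61 — ≈ 16.64.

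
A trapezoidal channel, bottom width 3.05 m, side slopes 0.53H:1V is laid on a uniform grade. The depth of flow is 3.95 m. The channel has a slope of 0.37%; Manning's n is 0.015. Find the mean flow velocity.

With bottom width b = 3.05 m and side slope z = 0.53: A = (b + zy)y = (3.05 + 0.53×3.95)×3.95 = 20.32 m²; P = b + 2y√(1+z²) = 3.05 + 2×3.95×1.132 = 11.99 m.
Hydraulic radius R = A/P = 20.32/11.99 = 1.694 m.
From Manning's equation, V = (1/n) R^(2/3) S^(1/2) = (1/0.015) × 1.694^(2/3) × 0.0037^(1/2) = 5.76 m/s.

V = 5.76 m/s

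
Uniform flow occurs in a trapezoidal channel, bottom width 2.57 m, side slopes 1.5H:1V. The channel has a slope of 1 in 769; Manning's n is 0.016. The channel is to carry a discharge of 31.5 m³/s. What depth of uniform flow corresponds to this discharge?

y_n = 2.14 m

Manning's equation rearranged: A R^(2/3) = nQ / (1·√S) = 0.016 × 31.5 / (√0.0013) = 13.98.
Trying y = 1.56 m: A R^(2/3) = 7.322 — too small.
Trying y = 2.41 m: A R^(2/3) = 17.97 — too large.
Trying y = 2.14 m: A R^(2/3) = 13.99 — ≈ 13.98.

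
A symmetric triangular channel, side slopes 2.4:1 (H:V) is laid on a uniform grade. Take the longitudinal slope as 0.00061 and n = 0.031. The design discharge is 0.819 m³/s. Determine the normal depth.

y_n = 0.883 m

Manning's equation rearranged: A R^(2/3) = nQ / (1·√S) = 0.031 × 0.819 / (√0.00061) = 1.028.
At y = 0.658 m: A R^(2/3) = 0.4695 — too small.
At y = 1.04 m: A R^(2/3) = 1.591 — too large.
At y = 0.883 m: A R^(2/3) = 1.029 — close enough.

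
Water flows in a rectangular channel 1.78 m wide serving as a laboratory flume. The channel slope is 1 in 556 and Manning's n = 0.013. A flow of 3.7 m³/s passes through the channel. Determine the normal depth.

y_n = 1.04 m

Manning's equation rearranged: A R^(2/3) = nQ / (1·√S) = 0.013 × 3.7 / (√0.001799) = 1.134.
At y = 1.31 m: A R^(2/3) = 1.527 — high.
At y = 0.841 m: A R^(2/3) = 0.856 — low.
At y = 1.04 m: A R^(2/3) = 1.134 — matches.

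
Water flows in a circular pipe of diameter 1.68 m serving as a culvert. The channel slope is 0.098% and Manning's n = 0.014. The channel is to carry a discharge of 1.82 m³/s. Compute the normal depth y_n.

y_n = 0.991 m

Manning's equation rearranged: A R^(2/3) = nQ / (1·√S) = 0.014 × 1.82 / (√0.00098) = 0.8139.
At y = 1.09 m: A R^(2/3) = 0.9379 — too large.
At y = 0.869 m: A R^(2/3) = 0.6582 — too small.
At y = 0.991 m: A R^(2/3) = 0.8136 — close enough.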